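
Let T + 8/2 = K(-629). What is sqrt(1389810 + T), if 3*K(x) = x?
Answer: sqrt(12506367)/3 ≈ 1178.8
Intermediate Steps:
K(x) = x/3
T = -641/3 (T = -4 + (1/3)*(-629) = -4 - 629/3 = -641/3 ≈ -213.67)
sqrt(1389810 + T) = sqrt(1389810 - 641/3) = sqrt(4168789/3) = sqrt(12506367)/3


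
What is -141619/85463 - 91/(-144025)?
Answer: -2912699906/1758401225 ≈ -1.6564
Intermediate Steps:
-141619/85463 - 91/(-144025) = -141619*1/85463 - 91*(-1/144025) = -141619/85463 + 13/20575 = -2912699906/1758401225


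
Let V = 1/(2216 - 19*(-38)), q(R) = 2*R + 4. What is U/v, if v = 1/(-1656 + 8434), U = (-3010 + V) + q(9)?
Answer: -29751160027/1469 ≈ -2.0253e+7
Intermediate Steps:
q(R) = 4 + 2*R
V = 1/2938 (V = 1/(2216 + 722) = 1/2938 ≈ 0.00034037)
U = -8778743/2938 (U = (-3010 + 1/2938) + (4 + 2*9) = -8843379/2938 + (4 + 18) = -8843379/2938 + 22 = -8778743/2938 ≈ -2988.0)
v = 1/6778 ≈ 0.00014754
U/v = -8778743/(2938*1/6778) = -8778743/2938*6778 = -29751160027/1469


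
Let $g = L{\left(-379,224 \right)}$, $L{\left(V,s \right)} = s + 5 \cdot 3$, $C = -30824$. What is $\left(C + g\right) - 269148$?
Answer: $-299733$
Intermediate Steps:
$L{\left(V,s \right)} = 15 + s$ ($L{\left(V,s \right)} = s + 15 = 15 + s$)
$g = 239$ ($g = 15 + 224 = 239$)
$\left(C + g\right) - 269148 = \left(-30824 + 239\right) - 269148 = -30585 - 269148 = -299733$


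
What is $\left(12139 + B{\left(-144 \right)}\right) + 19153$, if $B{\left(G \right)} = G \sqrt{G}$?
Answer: $31292 - 1728 i \approx 31292.0 - 1728.0 i$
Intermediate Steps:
$B{\left(G \right)} = G^{\frac{3}{2}}$
$\left(12139 + B{\left(-144 \right)}\right) + 19153 = \left(12139 + \left(-144\right)^{\frac{3}{2}}\right) + 19153 = \left(12139 - 1728 i\right) + 19153 = 31292 - 1728 i$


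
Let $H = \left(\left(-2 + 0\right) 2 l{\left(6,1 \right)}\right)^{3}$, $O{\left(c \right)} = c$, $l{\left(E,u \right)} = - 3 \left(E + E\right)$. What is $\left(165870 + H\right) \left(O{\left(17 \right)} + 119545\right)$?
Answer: $376841967948$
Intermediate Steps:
$l{\left(E,u \right)} = - 6 E$ ($l{\left(E,u \right)} = - 3 \cdot 2 E = - 6 E$)
$H = 2985984$ ($H = \left(\left(-2 + 0\right) 2 \left(\left(-6\right) 6\right)\right)^{3} = \left(- 2 \cdot 2 \left(-36\right)\right)^{3} = \left(\left(-2\right) \left(-72\right)\right)^{3} = 144^{3} = 2985984$)
$\left(165870 + H\right) \left(O{\left(17 \right)} + 119545\right) = \left(165870 + 2985984\right) \left(17 + 119545\right) = 3151854 \cdot 119562 = 376841967948$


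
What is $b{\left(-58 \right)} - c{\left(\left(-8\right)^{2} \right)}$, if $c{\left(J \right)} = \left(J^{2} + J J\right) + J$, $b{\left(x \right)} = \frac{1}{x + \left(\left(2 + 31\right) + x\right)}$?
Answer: $- \frac{685249}{83} \approx -8256.0$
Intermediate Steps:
$b{\left(x \right)} = \frac{1}{33 + 2 x}$ ($b{\left(x \right)} = \frac{1}{x + \left(33 + x\right)} = \frac{1}{33 + 2 x}$)
$c{\left(J \right)} = J + 2 J^{2}$ ($c{\left(J \right)} = \left(J^{2} + J^{2}\right) + J = 2 J^{2} + J = J + 2 J^{2}$)
$b{\left(-58 \right)} - c{\left(\left(-8\right)^{2} \right)} = \frac{1}{33 + 2 \left(-58\right)} - \left(-8\right)^{2} \left(1 + 2 \left(-8\right)^{2}\right) = \frac{1}{33 - 116} - 64 \left(1 + 2 \cdot 64\right) = \frac{1}{-83} - 64 \left(1 + 128\right) = - \frac{1}{83} - 64 \cdot 129 = - \frac{1}{83} - 8256 = - \frac{685249}{83}$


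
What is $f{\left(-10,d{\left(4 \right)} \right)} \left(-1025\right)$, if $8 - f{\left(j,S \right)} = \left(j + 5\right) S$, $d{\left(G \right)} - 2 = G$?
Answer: $-38950$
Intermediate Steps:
$d{\left(G \right)} = 2 + G$
$f{\left(j,S \right)} = 8 - S \left(5 + j\right)$ ($f{\left(j,S \right)} = 8 - \left(j + 5\right) S = 8 - \left(5 + j\right) S = 8 - S \left(5 + j\right)$)
$f{\left(-10,d{\left(4 \right)} \right)} \left(-1025\right) = \left(8 - 5 \left(2 + 4\right) - \left(2 + 4\right) \left(-10\right)\right) \left(-1025\right) = \left(8 - 30 - 6 \left(-10\right)\right) \left(-1025\right) = \left(8 - 30 + 60\right) \left(-1025\right) = 38 \left(-1025\right) = -38950$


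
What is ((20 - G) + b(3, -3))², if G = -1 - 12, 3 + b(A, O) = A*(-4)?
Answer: 324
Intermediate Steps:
b(A, O) = -3 - 4*A (b(A, O) = -3 + A*(-4) = -3 - 4*A)
G = -13
((20 - G) + b(3, -3))² = ((20 - 1*(-13)) + (-3 - 4*3))² = ((20 + 13) + (-3 - 12))² = (33 - 15)² = 18² = 324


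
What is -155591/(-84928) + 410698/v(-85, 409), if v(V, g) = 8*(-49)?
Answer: -4352346009/4161472 ≈ -1045.9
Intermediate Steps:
v(V, g) = -392
-155591/(-84928) + 410698/v(-85, 409) = -155591/(-84928) + 410698/(-392) = -155591*(-1/84928) + 410698*(-1/392) = 155591/84928 - 205349/196 = -4352346009/4161472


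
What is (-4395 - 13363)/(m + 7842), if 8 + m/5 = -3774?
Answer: 8879/5534 ≈ 1.6044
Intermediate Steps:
m = -18910 (m = -40 + 5*(-3774) = -40 - 18870 = -18910)
(-4395 - 13363)/(m + 7842) = (-4395 - 13363)/(-18910 + 7842) = -17758/(-11068) = -17758*(-1/11068) = 8879/5534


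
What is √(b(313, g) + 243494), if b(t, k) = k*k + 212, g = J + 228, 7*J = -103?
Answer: √14170643/7 ≈ 537.77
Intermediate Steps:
J = -103/7 (J = (⅐)*(-103) = -103/7 ≈ -14.714)
g = 1493/7 (g = -103/7 + 228 = 1493/7 ≈ 213.29)
b(t, k) = 212 + k² (b(t, k) = k² + 212 = 212 + k²)
√(b(313, g) + 243494) = √((212 + (1493/7)²) + 243494) = √((212 + 2229049/49) + 243494) = √(2239437/49 + 243494) = √(14170643/49) = √14170643/7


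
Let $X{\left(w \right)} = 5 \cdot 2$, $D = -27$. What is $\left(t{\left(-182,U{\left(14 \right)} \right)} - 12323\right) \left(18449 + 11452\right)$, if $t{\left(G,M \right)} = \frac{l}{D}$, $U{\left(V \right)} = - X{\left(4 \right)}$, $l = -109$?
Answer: $- \frac{3315143804}{9} \approx -3.6835 \cdot 10^{8}$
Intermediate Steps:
$X{\left(w \right)} = 10$
$U{\left(V \right)} = -10$ ($U{\left(V \right)} = \left(-1\right) 10 = -10$)
$t{\left(G,M \right)} = \frac{109}{27}$ ($t{\left(G,M \right)} = - \frac{109}{-27} = \left(-109\right) \left(- \frac{1}{27}\right) = \frac{109}{27}$)
$\left(t{\left(-182,U{\left(14 \right)} \right)} - 12323\right) \left(18449 + 11452\right) = \left(\frac{109}{27} - 12323\right) \left(18449 + 11452\right) = \left(- \frac{332612}{27}\right) 29901 = - \frac{3315143804}{9}$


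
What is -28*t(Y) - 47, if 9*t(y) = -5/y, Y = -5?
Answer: -451/9 ≈ -50.111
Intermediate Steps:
t(y) = -5/(9*y) (t(y) = (-5/y)/9 = -5/(9*y))
-28*t(Y) - 47 = -(-140)/(9*(-5)) - 47 = -(-140)*(-1)/(9*5) - 47 = -28*1/9 - 47 = -28/9 - 47 = -451/9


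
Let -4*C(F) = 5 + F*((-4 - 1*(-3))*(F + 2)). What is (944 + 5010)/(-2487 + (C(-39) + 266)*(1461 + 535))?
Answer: 458/95847 ≈ 0.0047785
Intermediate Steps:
C(F) = -5/4 - F*(-2 - F)/4 (C(F) = -(5 + F*((-4 - 1*(-3))*(F + 2)))/4 = -(5 + F*((-4 + 3)*(2 + F)))/4 = -(5 + F*(-(2 + F)))/4 = -(5 + F*(-2 - F))/4 = -5/4 - F*(-2 - F)/4)
(944 + 5010)/(-2487 + (C(-39) + 266)*(1461 + 535)) = (944 + 5010)/(-2487 + ((-5/4 + (½)*(-39) + (¼)*(-39)²) + 266)*(1461 + 535)) = 5954/(-2487 + ((-5/4 - 39/2 + (¼)*1521) + 266)*1996) = 5954/(-2487 + ((-5/4 - 39/2 + 1521/4) + 266)*1996) = 5954/(-2487 + (719/2 + 266)*1996) = 5954/(-2487 + (1251/2)*1996) = 5954/(-2487 + 1248498) = 5954/1246011 = 5954*(1/1246011) = 458/95847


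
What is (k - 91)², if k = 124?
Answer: 1089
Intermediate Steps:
(k - 91)² = (124 - 91)² = 33² = 1089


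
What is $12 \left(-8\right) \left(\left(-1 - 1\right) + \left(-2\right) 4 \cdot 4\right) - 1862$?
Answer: $1402$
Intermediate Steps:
$12 \left(-8\right) \left(\left(-1 - 1\right) + \left(-2\right) 4 \cdot 4\right) - 1862 = - 96 \left(-2 - 32\right) - 1862 = \left(-96\right) \left(-34\right) - 1862 = 3264 - 1862 = 1402$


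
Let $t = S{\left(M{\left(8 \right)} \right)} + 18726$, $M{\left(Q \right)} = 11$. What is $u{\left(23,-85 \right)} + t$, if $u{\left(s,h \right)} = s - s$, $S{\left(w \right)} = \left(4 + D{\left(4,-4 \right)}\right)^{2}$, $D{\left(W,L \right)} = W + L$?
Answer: $18742$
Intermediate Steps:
$D{\left(W,L \right)} = L + W$
$S{\left(w \right)} = 16$ ($S{\left(w \right)} = \left(4 + \left(-4 + 4\right)\right)^{2} = \left(4 + 0\right)^{2} = 4^{2} = 16$)
$u{\left(s,h \right)} = 0$
$t = 18742$ ($t = 16 + 18726 = 18742$)
$u{\left(23,-85 \right)} + t = 0 + 18742 = 18742$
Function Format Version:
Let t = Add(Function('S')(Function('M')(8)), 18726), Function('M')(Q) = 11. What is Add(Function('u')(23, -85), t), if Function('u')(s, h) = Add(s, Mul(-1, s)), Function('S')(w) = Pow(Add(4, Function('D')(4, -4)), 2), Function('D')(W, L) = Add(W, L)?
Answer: 18742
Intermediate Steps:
Function('D')(W, L) = Add(L, W)
Function('S')(w) = 16 (Function('S')(w) = Pow(Add(4, Add(-4, 4)), 2) = Pow(Add(4, 0), 2) = Pow(4, 2) = 16)
Function('u')(s, h) = 0
t = 18742 (t = Add(16, 18726) = 18742)
Add(Function('u')(23, -85), t) = Add(0, 18742) = 18742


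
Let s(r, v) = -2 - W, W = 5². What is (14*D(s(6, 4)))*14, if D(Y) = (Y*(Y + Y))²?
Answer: 416649744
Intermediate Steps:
W = 25
s(r, v) = -27 (s(r, v) = -2 - 1*25 = -2 - 25 = -27)
D(Y) = 4*Y⁴ (D(Y) = (Y*(2*Y))² = (2*Y²)² = 4*Y⁴)
(14*D(s(6, 4)))*14 = (14*(4*(-27)⁴))*14 = (14*(4*531441))*14 = (14*2125764)*14 = 29760696*14 = 416649744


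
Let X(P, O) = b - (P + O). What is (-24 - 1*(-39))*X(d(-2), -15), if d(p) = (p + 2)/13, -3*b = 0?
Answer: 225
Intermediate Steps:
b = 0 (b = -⅓*0 = 0)
d(p) = 2/13 + p/13 (d(p) = (2 + p)*(1/13) = 2/13 + p/13)
X(P, O) = -O - P (X(P, O) = 0 - (P + O) = 0 - (O + P) = 0 + (-O - P) = -O - P)
(-24 - 1*(-39))*X(d(-2), -15) = (-24 - 1*(-39))*(-1*(-15) - (2/13 + (1/13)*(-2))) = (-24 + 39)*(15 - (2/13 - 2/13)) = 15*(15 - 1*0) = 15*(15 + 0) = 15*15 = 225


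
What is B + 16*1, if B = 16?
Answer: 32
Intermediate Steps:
B + 16*1 = 16 + 16*1 = 16 + 16 = 32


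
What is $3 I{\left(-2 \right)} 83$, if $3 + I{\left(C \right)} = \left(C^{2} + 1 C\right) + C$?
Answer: $-747$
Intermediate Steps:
$I{\left(C \right)} = -3 + C^{2} + 2 C$ ($I{\left(C \right)} = -3 + \left(\left(C^{2} + 1 C\right) + C\right) = -3 + \left(\left(C^{2} + C\right) + C\right) = -3 + \left(\left(C + C^{2}\right) + C\right) = -3 + \left(C^{2} + 2 C\right) = -3 + C^{2} + 2 C$)
$3 I{\left(-2 \right)} 83 = 3 \left(-3 + \left(-2\right)^{2} + 2 \left(-2\right)\right) 83 = 3 \left(-3 + 4 - 4\right) 83 = 3 \left(-3\right) 83 = \left(-9\right) 83 = -747$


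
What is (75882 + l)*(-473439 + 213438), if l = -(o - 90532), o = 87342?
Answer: -20558799072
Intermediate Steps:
l = 3190 (l = -(87342 - 90532) = -1*(-3190) = 3190)
(75882 + l)*(-473439 + 213438) = (75882 + 3190)*(-473439 + 213438) = 79072*(-260001) = -20558799072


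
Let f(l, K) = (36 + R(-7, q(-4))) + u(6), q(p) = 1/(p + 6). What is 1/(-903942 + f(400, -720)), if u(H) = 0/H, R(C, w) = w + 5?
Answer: -2/1807801 ≈ -1.1063e-6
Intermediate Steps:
q(p) = 1/(6 + p)
R(C, w) = 5 + w
u(H) = 0
f(l, K) = 83/2 (f(l, K) = (36 + (5 + 1/(6 - 4))) + 0 = (36 + (5 + 1/2)) + 0 = (36 + (5 + ½)) + 0 = (36 + 11/2) + 0 = 83/2 + 0 = 83/2)
1/(-903942 + f(400, -720)) = 1/(-903942 + 83/2) = 1/(-1807801/2) = -2/1807801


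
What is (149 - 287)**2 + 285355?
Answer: 304399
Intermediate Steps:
(149 - 287)**2 + 285355 = (-138)**2 + 285355 = 19044 + 285355 = 304399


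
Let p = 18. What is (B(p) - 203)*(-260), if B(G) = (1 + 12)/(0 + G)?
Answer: 473330/9 ≈ 52592.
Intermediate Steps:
B(G) = 13/G
(B(p) - 203)*(-260) = (13/18 - 203)*(-260) = -3641/18*(-260) = 473330/9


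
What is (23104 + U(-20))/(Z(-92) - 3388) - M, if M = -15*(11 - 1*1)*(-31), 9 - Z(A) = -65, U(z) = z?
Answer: -7716592/1657 ≈ -4657.0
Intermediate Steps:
Z(A) = 74 (Z(A) = 9 - 1*(-65) = 9 + 65 = 74)
M = 4650 (M = -15*(11 - 1)*(-31) = -15*10*(-31) = -150*(-31) = 4650)
(23104 + U(-20))/(Z(-92) - 3388) - M = (23104 - 20)/(74 - 3388) - 1*4650 = 23084/(-3314) - 4650 = 23084*(-1/3314) - 4650 = -11542/1657 - 4650 = -7716592/1657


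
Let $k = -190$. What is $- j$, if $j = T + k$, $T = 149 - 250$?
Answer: $291$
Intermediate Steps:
$T = -101$ ($T = 149 - 250 = -101$)
$j = -291$ ($j = -101 - 190 = -291$)
$- j = \left(-1\right) \left(-291\right) = 291$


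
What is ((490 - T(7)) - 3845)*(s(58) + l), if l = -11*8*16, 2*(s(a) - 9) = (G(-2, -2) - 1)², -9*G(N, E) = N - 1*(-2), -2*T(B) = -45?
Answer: 18893735/4 ≈ 4.7234e+6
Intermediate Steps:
T(B) = 45/2 (T(B) = -½*(-45) = 45/2)
G(N, E) = -2/9 - N/9 (G(N, E) = -(N - 1*(-2))/9 = -(N + 2)/9 = -(2 + N)/9 = -2/9 - N/9)
s(a) = 19/2 (s(a) = 9 + ((-2/9 - ⅑*(-2)) - 1)²/2 = 9 + ((-2/9 + 2/9) - 1)²/2 = 9 + (0 - 1)²/2 = 9 + (½)*(-1)² = 9 + (½)*1 = 9 + ½ = 19/2)
l = -1408 (l = -88*16 = -1408)
((490 - T(7)) - 3845)*(s(58) + l) = ((490 - 1*45/2) - 3845)*(19/2 - 1408) = ((490 - 45/2) - 3845)*(-2797/2) = (935/2 - 3845)*(-2797/2) = -6755/2*(-2797/2) = 18893735/4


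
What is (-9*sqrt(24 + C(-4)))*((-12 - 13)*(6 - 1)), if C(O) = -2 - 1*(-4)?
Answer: 1125*sqrt(26) ≈ 5736.4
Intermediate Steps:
C(O) = 2 (C(O) = -2 + 4 = 2)
(-9*sqrt(24 + C(-4)))*((-12 - 13)*(6 - 1)) = (-9*sqrt(24 + 2))*((-12 - 13)*(6 - 1)) = (-9*sqrt(26))*(-25*5) = -9*sqrt(26)*(-125) = 1125*sqrt(26)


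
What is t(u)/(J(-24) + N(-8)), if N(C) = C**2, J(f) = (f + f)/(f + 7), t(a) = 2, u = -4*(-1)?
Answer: 17/568 ≈ 0.029930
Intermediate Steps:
u = 4
J(f) = 2*f/(7 + f) (J(f) = (2*f)/(7 + f) = 2*f/(7 + f))
t(u)/(J(-24) + N(-8)) = 2/(2*(-24)/(7 - 24) + (-8)**2) = 2/(2*(-24)/(-17) + 64) = 2/(2*(-24)*(-1/17) + 64) = 2/(48/17 + 64) = 2/(1136/17) = 2*(17/1136) = 17/568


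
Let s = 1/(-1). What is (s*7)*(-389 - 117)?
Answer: 3542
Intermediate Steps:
s = -1
(s*7)*(-389 - 117) = (-1*7)*(-389 - 117) = -7*(-506) = 3542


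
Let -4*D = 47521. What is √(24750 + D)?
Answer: √51479/2 ≈ 113.44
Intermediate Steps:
D = -47521/4 (D = -¼*47521 = -47521/4 ≈ -11880.)
√(24750 + D) = √(24750 - 47521/4) = √(51479/4) = √51479/2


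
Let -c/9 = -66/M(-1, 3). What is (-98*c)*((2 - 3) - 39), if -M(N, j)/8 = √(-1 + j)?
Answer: -145530*√2 ≈ -2.0581e+5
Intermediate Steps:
M(N, j) = -8*√(-1 + j)
c = -297*√2/8 (c = -(-594)/((-8*√(-1 + 3))) = -(-594)/((-8*√2)) = -(-594)*(-√2/16) = -297*√2/8 ≈ -52.503)
(-98*c)*((2 - 3) - 39) = (-(-14553)*√2/4)*((2 - 3) - 39) = (14553*√2/4)*(-1 - 39) = (14553*√2/4)*(-40) = -145530*√2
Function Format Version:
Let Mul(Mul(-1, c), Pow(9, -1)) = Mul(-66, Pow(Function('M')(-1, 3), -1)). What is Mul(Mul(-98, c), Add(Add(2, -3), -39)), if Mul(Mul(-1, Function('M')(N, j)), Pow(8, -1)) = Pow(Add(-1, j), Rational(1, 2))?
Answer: Mul(-145530, Pow(2, Rational(1, 2))) ≈ -2.0581e+5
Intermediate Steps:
Function('M')(N, j) = Mul(-8, Pow(Add(-1, j), Rational(1, 2)))
c = Mul(Rational(-297, 8), Pow(2, Rational(1, 2))) (c = Mul(-9, Mul(-66, Pow(Mul(-8, Pow(Add(-1, 3), Rational(1, 2))), -1))) = Mul(-9, Mul(-66, Pow(Mul(-8, Pow(2, Rational(1, 2))), -1))) = Mul(-9, Mul(-66, Mul(Rational(-1, 16), Pow(2, Rational(1, 2))))) = Mul(-9, Mul(Rational(33, 8), Pow(2, Rational(1, 2)))) = Mul(Rational(-297, 8), Pow(2, Rational(1, 2))) ≈ -52.503)
Mul(Mul(-98, c), Add(Add(2, -3), -39)) = Mul(Mul(-98, Mul(Rational(-297, 8), Pow(2, Rational(1, 2)))), Add(Add(2, -3), -39)) = Mul(Mul(Rational(14553, 4), Pow(2, Rational(1, 2))), Add(-1, -39)) = Mul(Mul(Rational(14553, 4), Pow(2, Rational(1, 2))), -40) = Mul(-145530, Pow(2, Rational(1, 2)))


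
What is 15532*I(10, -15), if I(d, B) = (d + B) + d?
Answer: 77660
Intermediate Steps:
I(d, B) = B + 2*d (I(d, B) = (B + d) + d = B + 2*d)
15532*I(10, -15) = 15532*(-15 + 2*10) = 15532*(-15 + 20) = 15532*5 = 77660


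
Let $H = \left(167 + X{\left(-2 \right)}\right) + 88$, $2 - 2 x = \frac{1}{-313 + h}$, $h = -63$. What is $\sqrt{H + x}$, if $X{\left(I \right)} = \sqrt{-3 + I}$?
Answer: $\frac{\sqrt{9048111 + 35344 i \sqrt{5}}}{188} \approx 16.0 + 0.069876 i$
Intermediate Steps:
$x = \frac{753}{752}$ ($x = 1 - \frac{1}{2 \left(-313 - 63\right)} = 1 - \frac{1}{2 \left(-376\right)} = 1 - - \frac{1}{752} = 1 + \frac{1}{752} = \frac{753}{752} \approx 1.0013$)
$H = 255 + i \sqrt{5}$ ($H = \left(167 + \sqrt{-3 - 2}\right) + 88 = \left(167 + \sqrt{-5}\right) + 88 = \left(167 + i \sqrt{5}\right) + 88 = 255 + i \sqrt{5} \approx 255.0 + 2.2361 i$)
$\sqrt{H + x} = \sqrt{\left(255 + i \sqrt{5}\right) + \frac{753}{752}} = \sqrt{\frac{192513}{752} + i \sqrt{5}}$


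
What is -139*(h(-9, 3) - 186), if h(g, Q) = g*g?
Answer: 14595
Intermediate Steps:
h(g, Q) = g²
-139*(h(-9, 3) - 186) = -139*((-9)² - 186) = -139*(81 - 186) = -139*(-105) = 14595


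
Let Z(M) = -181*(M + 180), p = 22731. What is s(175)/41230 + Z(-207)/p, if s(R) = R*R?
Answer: 8548837/8925706 ≈ 0.95778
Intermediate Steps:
s(R) = R²
Z(M) = -32580 - 181*M (Z(M) = -181*(180 + M) = -32580 - 181*M)
s(175)/41230 + Z(-207)/p = 175²/41230 + (-32580 - 181*(-207))/22731 = 30625*(1/41230) + (-32580 + 37467)*(1/22731) = 875/1178 + 4887*(1/22731) = 875/1178 + 1629/7577 = 8548837/8925706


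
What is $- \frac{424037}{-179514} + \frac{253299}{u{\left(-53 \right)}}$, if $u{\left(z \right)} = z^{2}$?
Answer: $\frac{46661836619}{504254826} \approx 92.536$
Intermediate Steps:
$- \frac{424037}{-179514} + \frac{253299}{u{\left(-53 \right)}} = - \frac{424037}{-179514} + \frac{253299}{\left(-53\right)^{2}} = \left(-424037\right) \left(- \frac{1}{179514}\right) + \frac{253299}{2809} = \frac{424037}{179514} + 253299 \cdot \frac{1}{2809} = \frac{424037}{179514} + \frac{253299}{2809} = \frac{46661836619}{504254826}$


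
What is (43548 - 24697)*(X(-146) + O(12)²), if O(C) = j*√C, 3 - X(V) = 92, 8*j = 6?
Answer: -6201979/4 ≈ -1.5505e+6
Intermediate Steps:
j = ¾ (j = (⅛)*6 = ¾ ≈ 0.75000)
X(V) = -89 (X(V) = 3 - 1*92 = 3 - 92 = -89)
O(C) = 3*√C/4
(43548 - 24697)*(X(-146) + O(12)²) = (43548 - 24697)*(-89 + (3*√12/4)²) = 18851*(-89 + (3*(2*√3)/4)²) = 18851*(-89 + (3*√3/2)²) = 18851*(-89 + 27/4) = 18851*(-329/4) = -6201979/4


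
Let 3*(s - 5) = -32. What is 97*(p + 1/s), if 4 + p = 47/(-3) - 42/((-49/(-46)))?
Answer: -2052520/357 ≈ -5749.4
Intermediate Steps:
s = -17/3 (s = 5 + (⅓)*(-32) = 5 - 32/3 = -17/3 ≈ -5.6667)
p = -1241/21 (p = -4 + (47/(-3) - 42/((-49/(-46)))) = -4 + (47*(-⅓) - 42/((-49*(-1/46)))) = -4 + (-47/3 - 42/49/46) = -4 + (-47/3 - 42*46/49) = -4 + (-47/3 - 276/7) = -4 - 1157/21 = -1241/21 ≈ -59.095)
97*(p + 1/s) = 97*(-1241/21 + 1/(-17/3)) = 97*(-1241/21 - 3/17) = 97*(-21160/357) = -2052520/357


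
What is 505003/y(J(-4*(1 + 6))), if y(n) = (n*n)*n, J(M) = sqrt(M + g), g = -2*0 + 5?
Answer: 505003*I*sqrt(23)/529 ≈ 4578.3*I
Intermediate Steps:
g = 5 (g = 0 + 5 = 5)
J(M) = sqrt(5 + M) (J(M) = sqrt(M + 5) = sqrt(5 + M))
y(n) = n**3 (y(n) = n**2*n = n**3)
505003/y(J(-4*(1 + 6))) = 505003/((sqrt(5 - 4*(1 + 6)))**3) = 505003/((sqrt(5 - 4*7))**3) = 505003/((sqrt(5 - 28))**3) = 505003/((sqrt(-23))**3) = 505003/((I*sqrt(23))**3) = 505003/((-23*I*sqrt(23))) = 505003*(I*sqrt(23)/529) = 505003*I*sqrt(23)/529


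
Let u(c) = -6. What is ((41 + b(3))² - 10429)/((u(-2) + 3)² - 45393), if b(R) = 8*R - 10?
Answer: 617/3782 ≈ 0.16314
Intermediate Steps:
b(R) = -10 + 8*R
((41 + b(3))² - 10429)/((u(-2) + 3)² - 45393) = ((41 + (-10 + 8*3))² - 10429)/((-6 + 3)² - 45393) = ((41 + (-10 + 24))² - 10429)/((-3)² - 45393) = ((41 + 14)² - 10429)/(9 - 45393) = (55² - 10429)/(-45384) = (3025 - 10429)*(-1/45384) = -7404*(-1/45384) = 617/3782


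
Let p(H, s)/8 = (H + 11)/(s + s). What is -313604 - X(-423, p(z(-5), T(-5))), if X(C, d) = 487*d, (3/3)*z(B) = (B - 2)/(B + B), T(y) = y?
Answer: -7726142/25 ≈ -3.0905e+5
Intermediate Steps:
z(B) = (-2 + B)/(2*B) (z(B) = (B - 2)/(B + B) = (-2 + B)/((2*B)) = (-2 + B)*(1/(2*B)) = (-2 + B)/(2*B))
p(H, s) = 4*(11 + H)/s (p(H, s) = 8*((H + 11)/(s + s)) = 8*((11 + H)/((2*s))) = 8*((11 + H)*(1/(2*s))) = 8*((11 + H)/(2*s)) = 4*(11 + H)/s)
-313604 - X(-423, p(z(-5), T(-5))) = -313604 - 487*4*(11 + (½)*(-2 - 5)/(-5))/(-5) = -313604 - 487*4*(-⅕)*(11 + (½)*(-⅕)*(-7)) = -313604 - 487*4*(-⅕)*(11 + 7/10) = -313604 - 487*4*(-⅕)*(117/10) = -313604 - 487*(-234)/25 = -313604 - 1*(-113958/25) = -313604 + 113958/25 = -7726142/25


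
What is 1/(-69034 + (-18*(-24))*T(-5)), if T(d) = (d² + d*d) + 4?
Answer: -1/45706 ≈ -2.1879e-5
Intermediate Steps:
T(d) = 4 + 2*d² (T(d) = (d² + d²) + 4 = 2*d² + 4 = 4 + 2*d²)
1/(-69034 + (-18*(-24))*T(-5)) = 1/(-69034 + (-18*(-24))*(4 + 2*(-5)²)) = 1/(-69034 + 432*(4 + 2*25)) = 1/(-69034 + 432*(4 + 50)) = 1/(-69034 + 432*54) = 1/(-69034 + 23328) = 1/(-45706) = -1/45706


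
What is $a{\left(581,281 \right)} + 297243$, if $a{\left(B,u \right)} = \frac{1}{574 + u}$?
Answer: $\frac{254142766}{855} \approx 2.9724 \cdot 10^{5}$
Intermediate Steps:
$a{\left(581,281 \right)} + 297243 = \frac{1}{574 + 281} + 297243 = \frac{1}{855} + 297243 = \frac{254142766}{855}$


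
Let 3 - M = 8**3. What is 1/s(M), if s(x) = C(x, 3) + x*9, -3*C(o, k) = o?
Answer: -3/13234 ≈ -0.00022669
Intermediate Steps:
C(o, k) = -o/3
M = -509 (M = 3 - 1*8**3 = 3 - 1*512 = 3 - 512 = -509)
s(x) = 26*x/3 (s(x) = -x/3 + x*9 = -x/3 + 9*x = 26*x/3)
1/s(M) = 1/((26/3)*(-509)) = 1/(-13234/3) = -3/13234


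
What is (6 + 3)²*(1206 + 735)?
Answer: 157221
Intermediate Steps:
(6 + 3)²*(1206 + 735) = 9²*1941 = 81*1941 = 157221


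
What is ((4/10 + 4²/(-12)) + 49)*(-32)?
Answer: -23072/15 ≈ -1538.1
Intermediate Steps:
((4/10 + 4²/(-12)) + 49)*(-32) = ((4*(⅒) + 16*(-1/12)) + 49)*(-32) = ((⅖ - 4/3) + 49)*(-32) = (-14/15 + 49)*(-32) = (721/15)*(-32) = -23072/15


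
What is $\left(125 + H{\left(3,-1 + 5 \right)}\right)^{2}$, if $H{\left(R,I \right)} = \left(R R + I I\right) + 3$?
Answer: $23409$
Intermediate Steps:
$H{\left(R,I \right)} = 3 + I^{2} + R^{2}$ ($H{\left(R,I \right)} = \left(R^{2} + I^{2}\right) + 3 = \left(I^{2} + R^{2}\right) + 3 = 3 + I^{2} + R^{2}$)
$\left(125 + H{\left(3,-1 + 5 \right)}\right)^{2} = \left(125 + \left(3 + \left(-1 + 5\right)^{2} + 3^{2}\right)\right)^{2} = \left(125 + \left(3 + 4^{2} + 9\right)\right)^{2} = \left(125 + \left(3 + 16 + 9\right)\right)^{2} = \left(125 + 28\right)^{2} = 153^{2} = 23409$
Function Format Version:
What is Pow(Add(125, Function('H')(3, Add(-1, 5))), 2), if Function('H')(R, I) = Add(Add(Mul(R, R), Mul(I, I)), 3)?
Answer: 23409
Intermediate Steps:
Function('H')(R, I) = Add(3, Pow(I, 2), Pow(R, 2)) (Function('H')(R, I) = Add(Add(Pow(R, 2), Pow(I, 2)), 3) = Add(Add(Pow(I, 2), Pow(R, 2)), 3) = Add(3, Pow(I, 2), Pow(R, 2)))
Pow(Add(125, Function('H')(3, Add(-1, 5))), 2) = Pow(Add(125, Add(3, Pow(Add(-1, 5), 2), Pow(3, 2))), 2) = Pow(Add(125, Add(3, Pow(4, 2), 9)), 2) = Pow(Add(125, Add(3, 16, 9)), 2) = Pow(Add(125, 28), 2) = Pow(153, 2) = 23409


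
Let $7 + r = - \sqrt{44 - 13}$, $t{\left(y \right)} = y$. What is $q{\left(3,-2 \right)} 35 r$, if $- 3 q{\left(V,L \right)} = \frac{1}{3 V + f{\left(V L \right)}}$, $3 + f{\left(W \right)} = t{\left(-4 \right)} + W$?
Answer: $- \frac{245}{12} - \frac{35 \sqrt{31}}{12} \approx -36.656$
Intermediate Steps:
$f{\left(W \right)} = -7 + W$ ($f{\left(W \right)} = -3 + \left(-4 + W\right) = -7 + W$)
$q{\left(V,L \right)} = - \frac{1}{3 \left(-7 + 3 V + L V\right)}$ ($q{\left(V,L \right)} = - \frac{1}{3 \left(3 V + \left(-7 + V L\right)\right)} = - \frac{1}{3 \left(3 V + \left(-7 + L V\right)\right)} = - \frac{1}{3 \left(-7 + 3 V + L V\right)}$)
$r = -7 - \sqrt{31}$ ($r = -7 - \sqrt{44 - 13} = -7 - \sqrt{31} \approx -12.568$)
$q{\left(3,-2 \right)} 35 r = - \frac{1}{-21 + 9 \cdot 3 + 3 \left(-2\right) 3} \cdot 35 \left(-7 - \sqrt{31}\right) = - \frac{1}{-21 + 27 - 18} \cdot 35 \left(-7 - \sqrt{31}\right) = - \frac{1}{-12} \cdot 35 \left(-7 - \sqrt{31}\right) = \left(-1\right) \left(- \frac{1}{12}\right) 35 \left(-7 - \sqrt{31}\right) = \frac{1}{12} \cdot 35 \left(-7 - \sqrt{31}\right) = \frac{35 \left(-7 - \sqrt{31}\right)}{12} = - \frac{245}{12} - \frac{35 \sqrt{31}}{12}$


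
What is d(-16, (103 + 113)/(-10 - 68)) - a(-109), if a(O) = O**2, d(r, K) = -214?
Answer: -12095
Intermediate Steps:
d(-16, (103 + 113)/(-10 - 68)) - a(-109) = -214 - 1*(-109)**2 = -214 - 1*11881 = -214 - 11881 = -12095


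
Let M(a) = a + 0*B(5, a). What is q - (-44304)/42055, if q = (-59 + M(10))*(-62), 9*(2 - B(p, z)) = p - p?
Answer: 9831338/3235 ≈ 3039.1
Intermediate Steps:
B(p, z) = 2 (B(p, z) = 2 - (p - p)/9 = 2 - 1/9*0 = 2 + 0 = 2)
M(a) = a (M(a) = a + 0*2 = a + 0 = a)
q = 3038 (q = (-59 + 10)*(-62) = -49*(-62) = 3038)
q - (-44304)/42055 = 3038 - (-44304)/42055 = 3038 - 1*(-3408/3235) = 3038 + 3408/3235 = 9831338/3235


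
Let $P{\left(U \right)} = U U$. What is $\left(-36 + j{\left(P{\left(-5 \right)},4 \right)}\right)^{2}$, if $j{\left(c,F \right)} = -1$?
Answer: $1369$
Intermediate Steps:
$P{\left(U \right)} = U^{2}$
$\left(-36 + j{\left(P{\left(-5 \right)},4 \right)}\right)^{2} = \left(-36 - 1\right)^{2} = \left(-37\right)^{2} = 1369$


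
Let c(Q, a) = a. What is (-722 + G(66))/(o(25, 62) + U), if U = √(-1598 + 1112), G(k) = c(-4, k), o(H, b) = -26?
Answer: 8528/581 + 2952*I*√6/581 ≈ 14.678 + 12.446*I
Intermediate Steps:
G(k) = k
U = 9*I*√6 (U = √(-486) = 9*I*√6 ≈ 22.045*I)
(-722 + G(66))/(o(25, 62) + U) = (-722 + 66)/(-26 + 9*I*√6) = -656/(-26 + 9*I*√6)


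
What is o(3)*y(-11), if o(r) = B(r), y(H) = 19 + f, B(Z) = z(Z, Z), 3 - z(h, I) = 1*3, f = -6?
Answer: 0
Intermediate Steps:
z(h, I) = 0 (z(h, I) = 3 - 3 = 0)
B(Z) = 0
y(H) = 13 (y(H) = 19 - 6 = 13)
o(r) = 0
o(3)*y(-11) = 0*13 = 0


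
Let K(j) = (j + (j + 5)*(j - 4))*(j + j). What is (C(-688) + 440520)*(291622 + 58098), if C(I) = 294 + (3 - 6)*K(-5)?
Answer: 154109014080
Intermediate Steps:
K(j) = 2*j*(j + (-4 + j)*(5 + j)) (K(j) = (j + (5 + j)*(-4 + j))*(2*j) = (j + (-4 + j)*(5 + j))*(2*j) = 2*j*(j + (-4 + j)*(5 + j)))
C(I) = 144 (C(I) = 294 + (3 - 6)*(2*(-5)*(-20 + (-5)² + 2*(-5))) = 294 - 6*(-5)*(-20 + 25 - 10) = 294 - 6*(-5)*(-5) = 294 - 3*50 = 294 - 150 = 144)
(C(-688) + 440520)*(291622 + 58098) = (144 + 440520)*(291622 + 58098) = 440664*349720 = 154109014080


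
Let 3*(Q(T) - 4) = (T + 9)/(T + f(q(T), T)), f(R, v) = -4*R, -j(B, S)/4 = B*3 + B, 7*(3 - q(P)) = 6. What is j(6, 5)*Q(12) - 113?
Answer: -693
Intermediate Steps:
q(P) = 15/7 (q(P) = 3 - ⅐*6 = 3 - 6/7 = 15/7)
j(B, S) = -16*B (j(B, S) = -4*(B*3 + B) = -4*(3*B + B) = -16*B)
Q(T) = 4 + (9 + T)/(3*(-60/7 + T)) (Q(T) = 4 + ((T + 9)/(T - 4*15/7))/3 = 4 + ((9 + T)/(T - 60/7))/3 = 4 + ((9 + T)/(-60/7 + T))/3 = 4 + (9 + T)/(3*(-60/7 + T)))
j(6, 5)*Q(12) - 113 = (-16*6)*((-657 + 91*12)/(3*(-60 + 7*12))) - 113 = -32*(-657 + 1092)/(-60 + 84) - 113 = -32*435/24 - 113 = -96*145/24 - 113 = -580 - 113 = -693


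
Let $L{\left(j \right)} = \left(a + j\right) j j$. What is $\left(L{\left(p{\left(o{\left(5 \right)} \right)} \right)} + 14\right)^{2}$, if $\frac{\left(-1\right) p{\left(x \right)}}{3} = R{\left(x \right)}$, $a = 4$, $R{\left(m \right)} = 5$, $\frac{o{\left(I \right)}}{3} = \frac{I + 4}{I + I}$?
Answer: $6056521$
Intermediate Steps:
$o{\left(I \right)} = \frac{3 \left(4 + I\right)}{2 I}$ ($o{\left(I \right)} = 3 \frac{I + 4}{I + I} = 3 \frac{4 + I}{2 I} = \frac{3 \left(4 + I\right)}{2 I}$)
$p{\left(x \right)} = -15$ ($p{\left(x \right)} = \left(-3\right) 5 = -15$)
$L{\left(j \right)} = j^{2} \left(4 + j\right)$ ($L{\left(j \right)} = \left(4 + j\right) j j = \left(4 + j\right) j^{2} = j^{2} \left(4 + j\right)$)
$\left(L{\left(p{\left(o{\left(5 \right)} \right)} \right)} + 14\right)^{2} = \left(\left(-15\right)^{2} \left(4 - 15\right) + 14\right)^{2} = \left(225 \left(-11\right) + 14\right)^{2} = \left(-2475 + 14\right)^{2} = \left(-2461\right)^{2} = 6056521$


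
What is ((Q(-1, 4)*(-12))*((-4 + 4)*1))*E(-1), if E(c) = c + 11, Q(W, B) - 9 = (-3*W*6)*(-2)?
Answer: 0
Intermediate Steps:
Q(W, B) = 9 + 36*W (Q(W, B) = 9 + (-3*W*6)*(-2) = 9 - 18*W*(-2) = 9 + 36*W)
E(c) = 11 + c
((Q(-1, 4)*(-12))*((-4 + 4)*1))*E(-1) = (((9 + 36*(-1))*(-12))*((-4 + 4)*1))*(11 - 1) = (((9 - 36)*(-12))*(0*1))*10 = (-27*(-12)*0)*10 = (324*0)*10 = 0*10 = 0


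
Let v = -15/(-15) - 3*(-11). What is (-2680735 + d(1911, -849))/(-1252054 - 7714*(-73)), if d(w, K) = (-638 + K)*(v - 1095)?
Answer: 91919/57411 ≈ 1.6011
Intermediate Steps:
v = 34 (v = -15*(-1/15) + 33 = 1 + 33 = 34)
d(w, K) = 676918 - 1061*K (d(w, K) = (-638 + K)*(34 - 1095) = (-638 + K)*(-1061) = 676918 - 1061*K)
(-2680735 + d(1911, -849))/(-1252054 - 7714*(-73)) = (-2680735 + (676918 - 1061*(-849)))/(-1252054 - 7714*(-73)) = (-2680735 + (676918 + 900789))/(-1252054 + 563122) = (-2680735 + 1577707)/(-688932) = -1103028*(-1/688932) = 91919/57411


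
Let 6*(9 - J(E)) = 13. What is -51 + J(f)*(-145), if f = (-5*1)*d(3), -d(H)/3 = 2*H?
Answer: -6251/6 ≈ -1041.8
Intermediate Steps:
d(H) = -6*H
f = 90 (f = (-5*1)*(-6*3) = -5*(-18) = 90)
J(E) = 41/6 (J(E) = 9 - ⅙*13 = 9 - 13/6 = 41/6)
-51 + J(f)*(-145) = -51 + (41/6)*(-145) = -51 - 5945/6 = -6251/6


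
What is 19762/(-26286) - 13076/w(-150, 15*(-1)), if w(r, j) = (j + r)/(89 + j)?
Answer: 4238617289/722865 ≈ 5863.6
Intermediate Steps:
w(r, j) = (j + r)/(89 + j)
19762/(-26286) - 13076/w(-150, 15*(-1)) = 19762/(-26286) - 13076*(89 + 15*(-1))/(15*(-1) - 150) = 19762*(-1/26286) - 13076*(89 - 15)/(-15 - 150) = -9881/13143 - 13076/(-165/74) = -9881/13143 - 13076*(-74/165) = -9881/13143 + 967624/165 = 4238617289/722865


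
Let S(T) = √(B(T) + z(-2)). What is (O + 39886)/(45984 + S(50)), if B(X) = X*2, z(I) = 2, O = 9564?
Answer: 378984800/352421359 - 24725*√102/1057264077 ≈ 1.0751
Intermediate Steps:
B(X) = 2*X
S(T) = √(2 + 2*T) (S(T) = √(2*T + 2) = √(2 + 2*T))
(O + 39886)/(45984 + S(50)) = (9564 + 39886)/(45984 + √(2 + 2*50)) = 49450/(45984 + √(2 + 100)) = 49450/(45984 + √102)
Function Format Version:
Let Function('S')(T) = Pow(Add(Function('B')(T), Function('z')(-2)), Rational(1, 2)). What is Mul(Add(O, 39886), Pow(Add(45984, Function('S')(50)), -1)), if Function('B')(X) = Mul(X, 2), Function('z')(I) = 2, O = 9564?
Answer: Add(Rational(378984800, 352421359), Mul(Rational(-24725, 1057264077), Pow(102, Rational(1, 2)))) ≈ 1.0751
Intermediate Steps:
Function('B')(X) = Mul(2, X)
Function('S')(T) = Pow(Add(2, Mul(2, T)), Rational(1, 2)) (Function('S')(T) = Pow(Add(Mul(2, T), 2), Rational(1, 2)) = Pow(Add(2, Mul(2, T)), Rational(1, 2)))
Mul(Add(O, 39886), Pow(Add(45984, Function('S')(50)), -1)) = Mul(Add(9564, 39886), Pow(Add(45984, Pow(Add(2, Mul(2, 50)), Rational(1, 2))), -1)) = Mul(49450, Pow(Add(45984, Pow(Add(2, 100), Rational(1, 2))), -1)) = Mul(49450, Pow(Add(45984, Pow(102, Rational(1, 2))), -1))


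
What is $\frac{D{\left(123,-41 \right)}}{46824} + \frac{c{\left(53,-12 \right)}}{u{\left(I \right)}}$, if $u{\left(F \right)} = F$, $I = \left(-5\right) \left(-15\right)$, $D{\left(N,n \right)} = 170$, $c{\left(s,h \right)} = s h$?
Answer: $- \frac{4961219}{585300} \approx -8.4764$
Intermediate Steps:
$c{\left(s,h \right)} = h s$
$I = 75$
$\frac{D{\left(123,-41 \right)}}{46824} + \frac{c{\left(53,-12 \right)}}{u{\left(I \right)}} = \frac{170}{46824} + \frac{\left(-12\right) 53}{75} = 170 \cdot \frac{1}{46824} - \frac{212}{25} = \frac{85}{23412} - \frac{212}{25} = - \frac{4961219}{585300}$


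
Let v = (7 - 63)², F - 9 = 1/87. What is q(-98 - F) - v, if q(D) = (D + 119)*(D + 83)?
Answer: -25915211/7569 ≈ -3423.9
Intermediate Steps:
F = 784/87 (F = 9 + 1/87 = 784/87 ≈ 9.0115)
v = 3136 (v = (-56)² = 3136)
q(D) = (83 + D)*(119 + D) (q(D) = (119 + D)*(83 + D) = (83 + D)*(119 + D))
q(-98 - F) - v = (9877 + (-98 - 1*784/87)² + 202*(-98 - 1*784/87)) - 1*3136 = (9877 + (-98 - 784/87)² + 202*(-98 - 784/87)) - 3136 = (9877 + (-9310/87)² + 202*(-9310/87)) - 3136 = (9877 + 86676100/7569 - 1880620/87) - 3136 = -2178827/7569 - 3136 = -25915211/7569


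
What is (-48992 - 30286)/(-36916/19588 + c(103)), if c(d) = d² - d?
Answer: -388224366/51438653 ≈ -7.5473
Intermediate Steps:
(-48992 - 30286)/(-36916/19588 + c(103)) = (-48992 - 30286)/(-36916/19588 + 103*(-1 + 103)) = -79278/(-36916*1/19588 + 103*102) = -79278/(-9229/4897 + 10506) = -79278/51438653/4897 = -79278*4897/51438653 = -388224366/51438653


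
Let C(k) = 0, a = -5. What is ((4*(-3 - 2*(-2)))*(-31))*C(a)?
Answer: 0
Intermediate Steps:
((4*(-3 - 2*(-2)))*(-31))*C(a) = ((4*(-3 - 2*(-2)))*(-31))*0 = ((4*(-3 + 4))*(-31))*0 = ((4*1)*(-31))*0 = (4*(-31))*0 = -124*0 = 0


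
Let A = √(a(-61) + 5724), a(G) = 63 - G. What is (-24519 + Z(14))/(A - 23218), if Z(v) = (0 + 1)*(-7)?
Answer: 142361167/134767419 + 12263*√1462/134767419 ≈ 1.0598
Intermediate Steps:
Z(v) = -7 (Z(v) = 1*(-7) = -7)
A = 2*√1462 (A = √((63 - 1*(-61)) + 5724) = √((63 + 61) + 5724) = √(124 + 5724) = √5848 = 2*√1462 ≈ 76.472)
(-24519 + Z(14))/(A - 23218) = (-24519 - 7)/(2*√1462 - 23218) = -24526/(-23218 + 2*√1462)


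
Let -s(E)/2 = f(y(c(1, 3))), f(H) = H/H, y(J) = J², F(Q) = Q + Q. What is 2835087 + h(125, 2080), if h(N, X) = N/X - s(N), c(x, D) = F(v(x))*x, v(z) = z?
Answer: 1179397049/416 ≈ 2.8351e+6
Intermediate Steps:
F(Q) = 2*Q
c(x, D) = 2*x² (c(x, D) = (2*x)*x = 2*x²)
f(H) = 1
s(E) = -2 (s(E) = -2*1 = -2)
h(N, X) = 2 + N/X (h(N, X) = N/X - 1*(-2) = N/X + 2 = 2 + N/X)
2835087 + h(125, 2080) = 2835087 + (2 + 125/2080) = 2835087 + (2 + 125*(1/2080)) = 2835087 + (2 + 25/416) = 2835087 + 857/416 = 1179397049/416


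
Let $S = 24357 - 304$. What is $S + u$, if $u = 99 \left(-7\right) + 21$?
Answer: $23381$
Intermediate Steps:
$S = 24053$
$u = -672$ ($u = -693 + 21 = -672$)
$S + u = 24053 - 672 = 23381$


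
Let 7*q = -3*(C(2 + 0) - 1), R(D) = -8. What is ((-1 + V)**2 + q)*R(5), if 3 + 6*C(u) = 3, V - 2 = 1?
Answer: -248/7 ≈ -35.429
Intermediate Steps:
V = 3 (V = 2 + 1 = 3)
C(u) = 0 (C(u) = -1/2 + (1/6)*3 = -1/2 + 1/2 = 0)
q = 3/7 (q = (-3*(0 - 1))/7 = (-3*(-1))/7 = (1/7)*3 = 3/7 ≈ 0.42857)
((-1 + V)**2 + q)*R(5) = ((-1 + 3)**2 + 3/7)*(-8) = (2**2 + 3/7)*(-8) = (4 + 3/7)*(-8) = (31/7)*(-8) = -248/7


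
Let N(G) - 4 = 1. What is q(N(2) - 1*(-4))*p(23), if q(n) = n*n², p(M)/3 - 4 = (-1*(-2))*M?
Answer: 109350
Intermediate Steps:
N(G) = 5 (N(G) = 4 + 1 = 5)
p(M) = 12 + 6*M (p(M) = 12 + 3*((-1*(-2))*M) = 12 + 3*(2*M) = 12 + 6*M)
q(n) = n³
q(N(2) - 1*(-4))*p(23) = (5 - 1*(-4))³*(12 + 6*23) = (5 + 4)³*(12 + 138) = 9³*150 = 729*150 = 109350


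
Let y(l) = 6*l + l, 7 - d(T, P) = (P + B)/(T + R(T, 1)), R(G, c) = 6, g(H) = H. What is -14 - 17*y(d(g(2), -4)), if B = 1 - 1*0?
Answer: -7133/8 ≈ -891.63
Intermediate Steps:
B = 1 (B = 1 + 0 = 1)
d(T, P) = 7 - (1 + P)/(6 + T) (d(T, P) = 7 - (P + 1)/(T + 6) = 7 - (1 + P)/(6 + T))
y(l) = 7*l
-14 - 17*y(d(g(2), -4)) = -14 - 119*(41 - 1*(-4) + 7*2)/(6 + 2) = -14 - 119*(41 + 4 + 14)/8 = -14 - 119*(⅛)*59 = -14 - 119*59/8 = -14 - 17*413/8 = -14 - 7021/8 = -7133/8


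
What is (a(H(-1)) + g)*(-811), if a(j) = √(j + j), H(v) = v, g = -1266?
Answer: 1026726 - 811*I*√2 ≈ 1.0267e+6 - 1146.9*I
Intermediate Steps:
a(j) = √2*√j (a(j) = √(2*j) = √2*√j)
(a(H(-1)) + g)*(-811) = (√2*√(-1) - 1266)*(-811) = (√2*I - 1266)*(-811) = (I*√2 - 1266)*(-811) = (-1266 + I*√2)*(-811) = 1026726 - 811*I*√2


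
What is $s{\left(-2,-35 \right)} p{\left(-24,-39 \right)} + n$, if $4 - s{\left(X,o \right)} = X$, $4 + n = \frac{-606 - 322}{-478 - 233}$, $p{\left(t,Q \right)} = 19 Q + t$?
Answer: $- \frac{3265406}{711} \approx -4592.7$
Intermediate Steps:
$p{\left(t,Q \right)} = t + 19 Q$
$n = - \frac{1916}{711}$ ($n = -4 + \frac{-606 - 322}{-478 - 233} = -4 - \frac{928}{-711} = -4 - - \frac{928}{711} = -4 + \frac{928}{711} = - \frac{1916}{711} \approx -2.6948$)
$s{\left(X,o \right)} = 4 - X$
$s{\left(-2,-35 \right)} p{\left(-24,-39 \right)} + n = \left(4 - -2\right) \left(-24 + 19 \left(-39\right)\right) - \frac{1916}{711} = \left(4 + 2\right) \left(-24 - 741\right) - \frac{1916}{711} = 6 \left(-765\right) - \frac{1916}{711} = -4590 - \frac{1916}{711} = - \frac{3265406}{711}$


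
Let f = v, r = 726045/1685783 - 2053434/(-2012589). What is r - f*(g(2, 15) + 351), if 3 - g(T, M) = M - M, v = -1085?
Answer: 434380329847704719/1130929440729 ≈ 3.8409e+5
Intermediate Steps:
r = 1640958103109/1130929440729 (r = 726045*(1/1685783) - 2053434*(-1/2012589) = 726045/1685783 + 684478/670863 = 1640958103109/1130929440729 ≈ 1.4510)
g(T, M) = 3 (g(T, M) = 3 - (M - M) = 3 - 1*0 = 3 + 0 = 3)
f = -1085
r - f*(g(2, 15) + 351) = 1640958103109/1130929440729 - (-1085)*(3 + 351) = 1640958103109/1130929440729 - (-1085)*354 = 1640958103109/1130929440729 - 1*(-384090) = 1640958103109/1130929440729 + 384090 = 434380329847704719/1130929440729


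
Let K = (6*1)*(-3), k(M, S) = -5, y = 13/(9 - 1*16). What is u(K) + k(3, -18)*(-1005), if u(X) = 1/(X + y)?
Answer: 698468/139 ≈ 5025.0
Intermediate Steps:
y = -13/7 (y = 13/(9 - 16) = 13/(-7) = 13*(-⅐) = -13/7 ≈ -1.8571)
K = -18 (K = 6*(-3) = -18)
u(X) = 1/(-13/7 + X) (u(X) = 1/(X - 13/7) = 1/(-13/7 + X))
u(K) + k(3, -18)*(-1005) = 7/(-13 + 7*(-18)) - 5*(-1005) = 7/(-13 - 126) + 5025 = 7/(-139) + 5025 = 7*(-1/139) + 5025 = -7/139 + 5025 = 698468/139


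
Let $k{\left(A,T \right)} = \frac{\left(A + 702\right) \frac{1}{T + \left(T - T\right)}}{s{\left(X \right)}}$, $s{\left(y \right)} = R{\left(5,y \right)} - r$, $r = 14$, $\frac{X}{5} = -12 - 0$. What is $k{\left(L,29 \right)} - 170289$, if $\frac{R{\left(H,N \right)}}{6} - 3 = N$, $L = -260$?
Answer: $- \frac{879032039}{5162} \approx -1.7029 \cdot 10^{5}$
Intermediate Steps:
$R{\left(H,N \right)} = 18 + 6 N$
$X = -60$ ($X = 5 \left(-12 - 0\right) = 5 \left(-12 + 0\right) = 5 \left(-12\right) = -60$)
$s{\left(y \right)} = 4 + 6 y$ ($s{\left(y \right)} = \left(18 + 6 y\right) - 14 = 4 + 6 y$)
$k{\left(A,T \right)} = - \frac{702 + A}{356 T}$ ($k{\left(A,T \right)} = \frac{\left(A + 702\right) \frac{1}{T + \left(T - T\right)}}{4 + 6 \left(-60\right)} = \frac{\left(702 + A\right) \frac{1}{T + 0}}{4 - 360} = \frac{\left(702 + A\right) \frac{1}{T}}{-356} = \frac{702 + A}{T} \left(- \frac{1}{356}\right) = - \frac{702 + A}{356 T}$)
$k{\left(L,29 \right)} - 170289 = \frac{-702 - -260}{356 \cdot 29} - 170289 = \frac{1}{356} \cdot \frac{1}{29} \left(-702 + 260\right) - 170289 = \frac{1}{356} \cdot \frac{1}{29} \left(-442\right) - 170289 = - \frac{221}{5162} - 170289 = - \frac{879032039}{5162}$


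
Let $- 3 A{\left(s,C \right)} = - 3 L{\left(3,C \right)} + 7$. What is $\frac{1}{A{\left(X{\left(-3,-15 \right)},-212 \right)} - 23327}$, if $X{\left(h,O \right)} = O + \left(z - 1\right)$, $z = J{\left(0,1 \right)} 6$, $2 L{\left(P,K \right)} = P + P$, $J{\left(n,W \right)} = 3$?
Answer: $- \frac{3}{69979} \approx -4.287 \cdot 10^{-5}$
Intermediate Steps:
$L{\left(P,K \right)} = P$ ($L{\left(P,K \right)} = \frac{P + P}{2} = \frac{2 P}{2} = P$)
$z = 18$ ($z = 3 \cdot 6 = 18$)
$X{\left(h,O \right)} = 17 + O$ ($X{\left(h,O \right)} = O + \left(18 - 1\right) = O + 17 = 17 + O$)
$A{\left(s,C \right)} = \frac{2}{3}$ ($A{\left(s,C \right)} = - \frac{\left(-3\right) 3 + 7}{3} = - \frac{-9 + 7}{3} = \left(- \frac{1}{3}\right) \left(-2\right) = \frac{2}{3}$)
$\frac{1}{A{\left(X{\left(-3,-15 \right)},-212 \right)} - 23327} = \frac{1}{\frac{2}{3} - 23327} = \frac{1}{- \frac{69979}{3}} = - \frac{3}{69979}$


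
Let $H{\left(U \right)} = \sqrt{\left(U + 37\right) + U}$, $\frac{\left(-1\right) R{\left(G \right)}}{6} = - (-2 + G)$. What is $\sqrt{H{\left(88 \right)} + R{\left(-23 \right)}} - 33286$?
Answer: $-33286 + i \sqrt{150 - \sqrt{213}} \approx -33286.0 + 11.636 i$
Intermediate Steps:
$R{\left(G \right)} = -12 + 6 G$ ($R{\left(G \right)} = - 6 \left(- (-2 + G)\right) = - 6 \left(2 - G\right) = -12 + 6 G$)
$H{\left(U \right)} = \sqrt{37 + 2 U}$ ($H{\left(U \right)} = \sqrt{\left(37 + U\right) + U} = \sqrt{37 + 2 U}$)
$\sqrt{H{\left(88 \right)} + R{\left(-23 \right)}} - 33286 = \sqrt{\sqrt{37 + 2 \cdot 88} + \left(-12 + 6 \left(-23\right)\right)} - 33286 = \sqrt{\sqrt{37 + 176} - 150} - 33286 = \sqrt{\sqrt{213} - 150} - 33286 = \sqrt{-150 + \sqrt{213}} - 33286 = -33286 + \sqrt{-150 + \sqrt{213}}$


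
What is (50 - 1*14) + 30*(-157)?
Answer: -4674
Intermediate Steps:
(50 - 1*14) + 30*(-157) = (50 - 14) - 4710 = 36 - 4710 = -4674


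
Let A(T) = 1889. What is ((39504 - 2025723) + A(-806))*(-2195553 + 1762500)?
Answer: 859320059490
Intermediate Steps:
((39504 - 2025723) + A(-806))*(-2195553 + 1762500) = ((39504 - 2025723) + 1889)*(-2195553 + 1762500) = (-1986219 + 1889)*(-433053) = -1984330*(-433053) = 859320059490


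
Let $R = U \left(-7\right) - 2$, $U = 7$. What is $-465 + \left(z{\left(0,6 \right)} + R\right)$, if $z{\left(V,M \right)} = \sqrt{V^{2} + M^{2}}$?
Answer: $-510$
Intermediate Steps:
$z{\left(V,M \right)} = \sqrt{M^{2} + V^{2}}$
$R = -51$ ($R = 7 \left(-7\right) - 2 = -49 - 2 = -51$)
$-465 + \left(z{\left(0,6 \right)} + R\right) = -465 - \left(51 - \sqrt{6^{2} + 0^{2}}\right) = -465 - \left(51 - \sqrt{36 + 0}\right) = -465 - \left(51 - \sqrt{36}\right) = -465 + \left(6 - 51\right) = -465 - 45 = -510$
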